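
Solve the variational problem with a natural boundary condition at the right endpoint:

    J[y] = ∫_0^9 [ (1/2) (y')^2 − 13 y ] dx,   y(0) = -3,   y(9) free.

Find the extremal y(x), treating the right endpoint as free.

The Lagrangian L = (1/2) (y')^2 − 13 y gives
    ∂L/∂y = −13,   ∂L/∂y' = y'.
Euler-Lagrange: d/dx(y') − (−13) = 0, i.e. y'' + 13 = 0, so
    y(x) = −(13/2) x^2 + C1 x + C2.
Fixed left endpoint y(0) = -3 ⇒ C2 = -3.
The right endpoint x = 9 is free, so the natural (transversality) condition is ∂L/∂y' |_{x=9} = 0, i.e. y'(9) = 0.
Compute y'(x) = −13 x + C1, so y'(9) = −117 + C1 = 0 ⇒ C1 = 117.
Therefore the extremal is
    y(x) = −(13/2) x^2 + 117 x − 3.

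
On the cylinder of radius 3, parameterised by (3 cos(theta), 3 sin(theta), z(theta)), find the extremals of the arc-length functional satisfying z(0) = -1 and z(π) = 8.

Parameterise the cylinder of radius R = 3 as
    r(θ) = (3 cos θ, 3 sin θ, z(θ)).
The arc-length element is
    ds = sqrt(9 + (dz/dθ)^2) dθ,
so the Lagrangian is L = sqrt(9 + z'^2).
L depends on z' only, not on z or θ, so ∂L/∂z = 0 and
    ∂L/∂z' = z' / sqrt(9 + z'^2).
The Euler-Lagrange equation gives
    d/dθ( z' / sqrt(9 + z'^2) ) = 0,
so z' is constant. Integrating once:
    z(θ) = a θ + b,
a helix on the cylinder (a straight line when the cylinder is unrolled). The constants a, b are determined by the endpoint conditions.
With endpoint conditions z(0) = -1 and z(π) = 8: from z(0) = b we get b = -1, and a·π + -1 = 8 gives a = 9/π, so
    z(θ) = (9/π) θ − 1.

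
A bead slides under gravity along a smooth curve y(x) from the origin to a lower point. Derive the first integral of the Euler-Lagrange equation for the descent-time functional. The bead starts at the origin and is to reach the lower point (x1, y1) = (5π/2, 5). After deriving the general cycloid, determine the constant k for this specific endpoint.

The Lagrangian L = sqrt((1 + y'^2) / y) has no explicit x dependence, so the Beltrami identity applies:
    L − y' ∂L/∂y' = C.
Compute ∂L/∂y' = y' / sqrt(y (1 + y'^2)).
Substitute:
    sqrt((1 + y'^2)/y) − y'·y' / sqrt(y (1 + y'^2))
    = (1 + y'^2) / sqrt(y (1 + y'^2)) − y'^2 / sqrt(y (1 + y'^2))
    = 1 / sqrt(y (1 + y'^2)) = C.
Squaring and rearranging gives the first integral
    y (1 + y'^2) = 1/C^2 =: k   (constant).
Solving this first-order ODE by the substitution
    y = (k/2)(1 − cos θ)
yields the cycloid parameterisation
    x(θ) = (k/2)(θ − sin θ),   y(θ) = (k/2)(1 − cos θ).
The constant k is fixed by the endpoint condition.
Now fit the given lower endpoint (x1, y1) = (5π/2, 5). At the bottom of the first arch (θ = π), the parametric equations give
    y(π) = (k/2)(1 − cos π) = k,
    x(π) = (k/2)(π − sin π) = kπ/2.
Matching y(π) = 5 gives k = 5, consistent with x(π) = 5π/2. Therefore the specific cycloid is
    x(θ) = (5/2)(θ − sin θ),   y(θ) = (5/2)(1 − cos θ).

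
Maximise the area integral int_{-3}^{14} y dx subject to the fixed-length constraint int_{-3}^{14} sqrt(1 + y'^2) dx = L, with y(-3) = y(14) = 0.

Set up the augmented Lagrangian using a multiplier λ for the length constraint:
    F(y, y') = y − λ sqrt(1 + y'^2).
F has no explicit x dependence, so the Beltrami identity yields a first integral
    F − y' ∂F/∂y' = C.
Compute ∂F/∂y' = −λ y' / sqrt(1 + y'^2). Then
    y − λ sqrt(1 + y'^2) + λ y'^2 / sqrt(1 + y'^2) = C
    ⇒  y − λ / sqrt(1 + y'^2) = C.
Solving for y' and integrating gives
    (x − a)^2 + (y − b)^2 = λ^2,
a circular arc of radius λ. The constants a, b are determined by the endpoint conditions y(-3) = y(14) = 0, and λ is fixed implicitly by the length constraint
    ∫_{-3}^{14} sqrt(1 + y'^2) dx = L.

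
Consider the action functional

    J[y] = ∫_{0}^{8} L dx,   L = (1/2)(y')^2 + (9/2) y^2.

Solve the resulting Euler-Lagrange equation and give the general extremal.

The Lagrangian is L = (1/2)(y')^2 + (9/2) y^2.
∂L/∂y = 9y.
∂L/∂y' = y'.
The Euler-Lagrange equation d/dx(∂L/∂y') − ∂L/∂y = 0 becomes:
    y'' - 9 y = 0
General solution: y(x) = A e^(3x) + B e^(-3x), where A and B are arbitrary constants fixed by the endpoint conditions.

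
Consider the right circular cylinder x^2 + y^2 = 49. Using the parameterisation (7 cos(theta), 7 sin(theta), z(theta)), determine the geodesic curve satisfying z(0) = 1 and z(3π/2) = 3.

Parameterise the cylinder of radius R = 7 as
    r(θ) = (7 cos θ, 7 sin θ, z(θ)).
The arc-length element is
    ds = sqrt(49 + (dz/dθ)^2) dθ,
so the Lagrangian is L = sqrt(49 + z'^2).
L depends on z' only, not on z or θ, so ∂L/∂z = 0 and
    ∂L/∂z' = z' / sqrt(49 + z'^2).
The Euler-Lagrange equation gives
    d/dθ( z' / sqrt(49 + z'^2) ) = 0,
so z' is constant. Integrating once:
    z(θ) = a θ + b,
a helix on the cylinder (a straight line when the cylinder is unrolled). The constants a, b are determined by the endpoint conditions.
With endpoint conditions z(0) = 1 and z(3π/2) = 3: from z(0) = b we get b = 1, and a·3π/2 + 1 = 3 gives a = 4/(3π), so
    z(θ) = (4/(3π)) θ + 1.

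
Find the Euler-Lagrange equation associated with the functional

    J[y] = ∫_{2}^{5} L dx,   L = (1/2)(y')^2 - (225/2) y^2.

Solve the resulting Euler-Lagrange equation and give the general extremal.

The Lagrangian is L = (1/2)(y')^2 - (225/2) y^2.
∂L/∂y = -225y.
∂L/∂y' = y'.
The Euler-Lagrange equation d/dx(∂L/∂y') − ∂L/∂y = 0 becomes:
    y'' + 225 y = 0
General solution: y(x) = A sin(15x) + B cos(15x), where A and B are arbitrary constants fixed by the endpoint conditions.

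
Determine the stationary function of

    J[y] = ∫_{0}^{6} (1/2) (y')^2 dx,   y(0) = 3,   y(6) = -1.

The Lagrangian is L = (1/2) (y')^2.
Compute ∂L/∂y = 0, ∂L/∂y' = y'.
The Euler-Lagrange equation d/dx(∂L/∂y') − ∂L/∂y = 0 reduces to
    y'' = 0.
Its general solution is
    y(x) = A x + B,
with A, B fixed by the endpoint conditions.
Applying the endpoint conditions y(0) = 3 and y(6) = -1: solve A·0 + B = 3 and A·6 + B = -1. Subtracting gives A(6 − 0) = -1 − 3, so A = -2/3, and B = 3 − A·0 = 3. Therefore
    y(x) = (-2/3) x + 3.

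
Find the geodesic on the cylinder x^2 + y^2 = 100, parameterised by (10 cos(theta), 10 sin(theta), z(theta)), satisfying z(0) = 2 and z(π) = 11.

Parameterise the cylinder of radius R = 10 as
    r(θ) = (10 cos θ, 10 sin θ, z(θ)).
The arc-length element is
    ds = sqrt(100 + (dz/dθ)^2) dθ,
so the Lagrangian is L = sqrt(100 + z'^2).
L depends on z' only, not on z or θ, so ∂L/∂z = 0 and
    ∂L/∂z' = z' / sqrt(100 + z'^2).
The Euler-Lagrange equation gives
    d/dθ( z' / sqrt(100 + z'^2) ) = 0,
so z' is constant. Integrating once:
    z(θ) = a θ + b,
a helix on the cylinder (a straight line when the cylinder is unrolled). The constants a, b are determined by the endpoint conditions.
With endpoint conditions z(0) = 2 and z(π) = 11: from z(0) = b we get b = 2, and a·π + 2 = 11 gives a = 9/π, so
    z(θ) = (9/π) θ + 2.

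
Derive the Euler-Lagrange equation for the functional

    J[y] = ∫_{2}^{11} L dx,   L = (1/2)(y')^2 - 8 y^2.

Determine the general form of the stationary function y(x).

The Lagrangian is L = (1/2)(y')^2 - 8 y^2.
∂L/∂y = -16y.
∂L/∂y' = y'.
The Euler-Lagrange equation d/dx(∂L/∂y') − ∂L/∂y = 0 becomes:
    y'' + 16 y = 0
General solution: y(x) = A sin(4x) + B cos(4x), where A and B are arbitrary constants fixed by the endpoint conditions.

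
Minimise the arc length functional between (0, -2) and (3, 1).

Arc-length functional: J[y] = ∫ sqrt(1 + (y')^2) dx.
Lagrangian L = sqrt(1 + (y')^2) has no explicit y dependence, so ∂L/∂y = 0 and the Euler-Lagrange equation gives
    d/dx( y' / sqrt(1 + (y')^2) ) = 0  ⇒  y' / sqrt(1 + (y')^2) = const.
Hence y' is constant, so y(x) is affine.
Fitting the endpoints (0, -2) and (3, 1):
    slope m = (1 − (-2)) / (3 − 0) = 1,
    intercept c = (-2) − m·0 = -2.
Extremal: y(x) = x - 2.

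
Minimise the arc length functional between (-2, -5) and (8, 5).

Arc-length functional: J[y] = ∫ sqrt(1 + (y')^2) dx.
Lagrangian L = sqrt(1 + (y')^2) has no explicit y dependence, so ∂L/∂y = 0 and the Euler-Lagrange equation gives
    d/dx( y' / sqrt(1 + (y')^2) ) = 0  ⇒  y' / sqrt(1 + (y')^2) = const.
Hence y' is constant, so y(x) is affine.
Fitting the endpoints (-2, -5) and (8, 5):
    slope m = (5 − (-5)) / (8 − (-2)) = 1,
    intercept c = (-5) − m·(-2) = -3.
Extremal: y(x) = x - 3.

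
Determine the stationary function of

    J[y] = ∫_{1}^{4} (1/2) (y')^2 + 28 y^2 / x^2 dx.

The Lagrangian is L = (1/2) (y')^2 + 28 y^2 / x^2.
Compute ∂L/∂y = 56y/x^2, ∂L/∂y' = y'.
The Euler-Lagrange equation d/dx(∂L/∂y') − ∂L/∂y = 0 reduces to
    y'' − 56/x^2 · y = 0  (x > 0).
Its general solution is
    y(x) = A x^8 + B x^(-7),
with A, B fixed by the endpoint conditions.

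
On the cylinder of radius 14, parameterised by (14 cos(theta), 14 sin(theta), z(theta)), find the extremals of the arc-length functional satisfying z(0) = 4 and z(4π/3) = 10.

Parameterise the cylinder of radius R = 14 as
    r(θ) = (14 cos θ, 14 sin θ, z(θ)).
The arc-length element is
    ds = sqrt(196 + (dz/dθ)^2) dθ,
so the Lagrangian is L = sqrt(196 + z'^2).
L depends on z' only, not on z or θ, so ∂L/∂z = 0 and
    ∂L/∂z' = z' / sqrt(196 + z'^2).
The Euler-Lagrange equation gives
    d/dθ( z' / sqrt(196 + z'^2) ) = 0,
so z' is constant. Integrating once:
    z(θ) = a θ + b,
a helix on the cylinder (a straight line when the cylinder is unrolled). The constants a, b are determined by the endpoint conditions.
With endpoint conditions z(0) = 4 and z(4π/3) = 10: from z(0) = b we get b = 4, and a·4π/3 + 4 = 10 gives a = 9/(2π), so
    z(θ) = (9/(2π)) θ + 4.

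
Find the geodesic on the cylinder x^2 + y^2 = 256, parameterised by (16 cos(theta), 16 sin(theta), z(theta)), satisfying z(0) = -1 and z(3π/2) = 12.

Parameterise the cylinder of radius R = 16 as
    r(θ) = (16 cos θ, 16 sin θ, z(θ)).
The arc-length element is
    ds = sqrt(256 + (dz/dθ)^2) dθ,
so the Lagrangian is L = sqrt(256 + z'^2).
L depends on z' only, not on z or θ, so ∂L/∂z = 0 and
    ∂L/∂z' = z' / sqrt(256 + z'^2).
The Euler-Lagrange equation gives
    d/dθ( z' / sqrt(256 + z'^2) ) = 0,
so z' is constant. Integrating once:
    z(θ) = a θ + b,
a helix on the cylinder (a straight line when the cylinder is unrolled). The constants a, b are determined by the endpoint conditions.
With endpoint conditions z(0) = -1 and z(3π/2) = 12: from z(0) = b we get b = -1, and a·3π/2 + -1 = 12 gives a = 26/(3π), so
    z(θ) = (26/(3π)) θ − 1.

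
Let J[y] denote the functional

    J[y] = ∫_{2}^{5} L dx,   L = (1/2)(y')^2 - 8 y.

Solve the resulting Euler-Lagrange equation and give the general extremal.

The Lagrangian is L = (1/2)(y')^2 - 8 y.
∂L/∂y = -8.
∂L/∂y' = y'.
The Euler-Lagrange equation d/dx(∂L/∂y') − ∂L/∂y = 0 becomes:
    y'' + 8 = 0
General solution: y(x) = -4 x^2 + A x + B, where A and B are arbitrary constants fixed by the endpoint conditions.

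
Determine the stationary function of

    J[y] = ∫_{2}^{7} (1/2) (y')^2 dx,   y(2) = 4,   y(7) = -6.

The Lagrangian is L = (1/2) (y')^2.
Compute ∂L/∂y = 0, ∂L/∂y' = y'.
The Euler-Lagrange equation d/dx(∂L/∂y') − ∂L/∂y = 0 reduces to
    y'' = 0.
Its general solution is
    y(x) = A x + B,
with A, B fixed by the endpoint conditions.
Applying the endpoint conditions y(2) = 4 and y(7) = -6: solve A·2 + B = 4 and A·7 + B = -6. Subtracting gives A(7 − 2) = -6 − 4, so A = -2, and B = 4 − A·2 = 8. Therefore
    y(x) = -2 x + 8.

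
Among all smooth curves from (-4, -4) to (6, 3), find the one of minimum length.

Arc-length functional: J[y] = ∫ sqrt(1 + (y')^2) dx.
Lagrangian L = sqrt(1 + (y')^2) has no explicit y dependence, so ∂L/∂y = 0 and the Euler-Lagrange equation gives
    d/dx( y' / sqrt(1 + (y')^2) ) = 0  ⇒  y' / sqrt(1 + (y')^2) = const.
Hence y' is constant, so y(x) is affine.
Fitting the endpoints (-4, -4) and (6, 3):
    slope m = (3 − (-4)) / (6 − (-4)) = 7/10,
    intercept c = (-4) − m·(-4) = -6/5.
Extremal: y(x) = (7/10) x - 6/5.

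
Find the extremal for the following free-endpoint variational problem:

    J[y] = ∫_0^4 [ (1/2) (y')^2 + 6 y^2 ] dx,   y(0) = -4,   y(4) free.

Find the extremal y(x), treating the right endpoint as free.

The Lagrangian L = (1/2) (y')^2 + 6 y^2 gives
    ∂L/∂y = 12 y,   ∂L/∂y' = y'.
Euler-Lagrange: y'' − 12 y = 0.
With k = sqrt(12), the general solution is
    y(x) = A cosh(sqrt(12) x) + B sinh(sqrt(12) x).
Fixed left endpoint y(0) = -4 ⇒ A = -4.
The right endpoint x = 4 is free, so the natural (transversality) condition is ∂L/∂y' |_{x=4} = 0, i.e. y'(4) = 0.
Compute y'(x) = A k sinh(k x) + B k cosh(k x), so
    y'(4) = A k sinh(k·4) + B k cosh(k·4) = 0
    ⇒ B = −A tanh(k·4) = 4 tanh(sqrt(12)·4).
Therefore the extremal is
    y(x) = −4 cosh(sqrt(12) x) + 4 tanh(sqrt(12)·4) sinh(sqrt(12) x).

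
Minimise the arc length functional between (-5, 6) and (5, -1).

Arc-length functional: J[y] = ∫ sqrt(1 + (y')^2) dx.
Lagrangian L = sqrt(1 + (y')^2) has no explicit y dependence, so ∂L/∂y = 0 and the Euler-Lagrange equation gives
    d/dx( y' / sqrt(1 + (y')^2) ) = 0  ⇒  y' / sqrt(1 + (y')^2) = const.
Hence y' is constant, so y(x) is affine.
Fitting the endpoints (-5, 6) and (5, -1):
    slope m = ((-1) − 6) / (5 − (-5)) = -7/10,
    intercept c = 6 − m·(-5) = 5/2.
Extremal: y(x) = (-7/10) x + 5/2.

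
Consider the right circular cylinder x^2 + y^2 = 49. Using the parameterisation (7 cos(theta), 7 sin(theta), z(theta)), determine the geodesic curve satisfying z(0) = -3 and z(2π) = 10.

Parameterise the cylinder of radius R = 7 as
    r(θ) = (7 cos θ, 7 sin θ, z(θ)).
The arc-length element is
    ds = sqrt(49 + (dz/dθ)^2) dθ,
so the Lagrangian is L = sqrt(49 + z'^2).
L depends on z' only, not on z or θ, so ∂L/∂z = 0 and
    ∂L/∂z' = z' / sqrt(49 + z'^2).
The Euler-Lagrange equation gives
    d/dθ( z' / sqrt(49 + z'^2) ) = 0,
so z' is constant. Integrating once:
    z(θ) = a θ + b,
a helix on the cylinder (a straight line when the cylinder is unrolled). The constants a, b are determined by the endpoint conditions.
With endpoint conditions z(0) = -3 and z(2π) = 10: from z(0) = b we get b = -3, and a·2π + -3 = 10 gives a = 13/(2π), so
    z(θ) = (13/(2π)) θ − 3.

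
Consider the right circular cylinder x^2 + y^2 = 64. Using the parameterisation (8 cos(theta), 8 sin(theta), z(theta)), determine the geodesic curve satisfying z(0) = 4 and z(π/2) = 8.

Parameterise the cylinder of radius R = 8 as
    r(θ) = (8 cos θ, 8 sin θ, z(θ)).
The arc-length element is
    ds = sqrt(64 + (dz/dθ)^2) dθ,
so the Lagrangian is L = sqrt(64 + z'^2).
L depends on z' only, not on z or θ, so ∂L/∂z = 0 and
    ∂L/∂z' = z' / sqrt(64 + z'^2).
The Euler-Lagrange equation gives
    d/dθ( z' / sqrt(64 + z'^2) ) = 0,
so z' is constant. Integrating once:
    z(θ) = a θ + b,
a helix on the cylinder (a straight line when the cylinder is unrolled). The constants a, b are determined by the endpoint conditions.
With endpoint conditions z(0) = 4 and z(π/2) = 8: from z(0) = b we get b = 4, and a·π/2 + 4 = 8 gives a = 8/π, so
    z(θ) = (8/π) θ + 4.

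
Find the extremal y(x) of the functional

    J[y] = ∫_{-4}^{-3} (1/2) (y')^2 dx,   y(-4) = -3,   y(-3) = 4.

The Lagrangian is L = (1/2) (y')^2.
Compute ∂L/∂y = 0, ∂L/∂y' = y'.
The Euler-Lagrange equation d/dx(∂L/∂y') − ∂L/∂y = 0 reduces to
    y'' = 0.
Its general solution is
    y(x) = A x + B,
with A, B fixed by the endpoint conditions.
Applying the endpoint conditions y(-4) = -3 and y(-3) = 4: solve A·-4 + B = -3 and A·-3 + B = 4. Subtracting gives A(-3 − -4) = 4 − -3, so A = 7, and B = -3 − A·-4 = 25. Therefore
    y(x) = 7 x + 25.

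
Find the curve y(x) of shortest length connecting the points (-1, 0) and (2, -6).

Arc-length functional: J[y] = ∫ sqrt(1 + (y')^2) dx.
Lagrangian L = sqrt(1 + (y')^2) has no explicit y dependence, so ∂L/∂y = 0 and the Euler-Lagrange equation gives
    d/dx( y' / sqrt(1 + (y')^2) ) = 0  ⇒  y' / sqrt(1 + (y')^2) = const.
Hence y' is constant, so y(x) is affine.
Fitting the endpoints (-1, 0) and (2, -6):
    slope m = ((-6) − 0) / (2 − (-1)) = -2,
    intercept c = 0 − m·(-1) = -2.
Extremal: y(x) = -2 x - 2.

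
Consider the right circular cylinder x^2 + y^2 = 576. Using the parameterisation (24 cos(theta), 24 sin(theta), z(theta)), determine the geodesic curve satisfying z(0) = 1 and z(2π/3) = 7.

Parameterise the cylinder of radius R = 24 as
    r(θ) = (24 cos θ, 24 sin θ, z(θ)).
The arc-length element is
    ds = sqrt(576 + (dz/dθ)^2) dθ,
so the Lagrangian is L = sqrt(576 + z'^2).
L depends on z' only, not on z or θ, so ∂L/∂z = 0 and
    ∂L/∂z' = z' / sqrt(576 + z'^2).
The Euler-Lagrange equation gives
    d/dθ( z' / sqrt(576 + z'^2) ) = 0,
so z' is constant. Integrating once:
    z(θ) = a θ + b,
a helix on the cylinder (a straight line when the cylinder is unrolled). The constants a, b are determined by the endpoint conditions.
With endpoint conditions z(0) = 1 and z(2π/3) = 7: from z(0) = b we get b = 1, and a·2π/3 + 1 = 7 gives a = 9/π, so
    z(θ) = (9/π) θ + 1.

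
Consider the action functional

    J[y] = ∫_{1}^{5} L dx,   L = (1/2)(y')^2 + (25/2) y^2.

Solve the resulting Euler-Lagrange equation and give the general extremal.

The Lagrangian is L = (1/2)(y')^2 + (25/2) y^2.
∂L/∂y = 25y.
∂L/∂y' = y'.
The Euler-Lagrange equation d/dx(∂L/∂y') − ∂L/∂y = 0 becomes:
    y'' - 25 y = 0
General solution: y(x) = A e^(5x) + B e^(-5x), where A and B are arbitrary constants fixed by the endpoint conditions.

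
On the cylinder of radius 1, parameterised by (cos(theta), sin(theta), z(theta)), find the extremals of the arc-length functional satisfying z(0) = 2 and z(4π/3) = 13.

Parameterise the cylinder of radius R = 1 as
    r(θ) = (cos θ, sin θ, z(θ)).
The arc-length element is
    ds = sqrt(1 + (dz/dθ)^2) dθ,
so the Lagrangian is L = sqrt(1 + z'^2).
L depends on z' only, not on z or θ, so ∂L/∂z = 0 and
    ∂L/∂z' = z' / sqrt(1 + z'^2).
The Euler-Lagrange equation gives
    d/dθ( z' / sqrt(1 + z'^2) ) = 0,
so z' is constant. Integrating once:
    z(θ) = a θ + b,
a helix on the cylinder (a straight line when the cylinder is unrolled). The constants a, b are determined by the endpoint conditions.
With endpoint conditions z(0) = 2 and z(4π/3) = 13: from z(0) = b we get b = 2, and a·4π/3 + 2 = 13 gives a = 33/(4π), so
    z(θ) = (33/(4π)) θ + 2.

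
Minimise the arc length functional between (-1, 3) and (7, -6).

Arc-length functional: J[y] = ∫ sqrt(1 + (y')^2) dx.
Lagrangian L = sqrt(1 + (y')^2) has no explicit y dependence, so ∂L/∂y = 0 and the Euler-Lagrange equation gives
    d/dx( y' / sqrt(1 + (y')^2) ) = 0  ⇒  y' / sqrt(1 + (y')^2) = const.
Hence y' is constant, so y(x) is affine.
Fitting the endpoints (-1, 3) and (7, -6):
    slope m = ((-6) − 3) / (7 − (-1)) = -9/8,
    intercept c = 3 − m·(-1) = 15/8.
Extremal: y(x) = (-9/8) x + 15/8.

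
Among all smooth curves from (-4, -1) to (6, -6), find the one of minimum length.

Arc-length functional: J[y] = ∫ sqrt(1 + (y')^2) dx.
Lagrangian L = sqrt(1 + (y')^2) has no explicit y dependence, so ∂L/∂y = 0 and the Euler-Lagrange equation gives
    d/dx( y' / sqrt(1 + (y')^2) ) = 0  ⇒  y' / sqrt(1 + (y')^2) = const.
Hence y' is constant, so y(x) is affine.
Fitting the endpoints (-4, -1) and (6, -6):
    slope m = ((-6) − (-1)) / (6 − (-4)) = -1/2,
    intercept c = (-1) − m·(-4) = -3.
Extremal: y(x) = (-1/2) x - 3.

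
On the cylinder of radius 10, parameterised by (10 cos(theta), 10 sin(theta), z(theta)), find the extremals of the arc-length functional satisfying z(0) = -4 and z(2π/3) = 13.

Parameterise the cylinder of radius R = 10 as
    r(θ) = (10 cos θ, 10 sin θ, z(θ)).
The arc-length element is
    ds = sqrt(100 + (dz/dθ)^2) dθ,
so the Lagrangian is L = sqrt(100 + z'^2).
L depends on z' only, not on z or θ, so ∂L/∂z = 0 and
    ∂L/∂z' = z' / sqrt(100 + z'^2).
The Euler-Lagrange equation gives
    d/dθ( z' / sqrt(100 + z'^2) ) = 0,
so z' is constant. Integrating once:
    z(θ) = a θ + b,
a helix on the cylinder (a straight line when the cylinder is unrolled). The constants a, b are determined by the endpoint conditions.
With endpoint conditions z(0) = -4 and z(2π/3) = 13: from z(0) = b we get b = -4, and a·2π/3 + -4 = 13 gives a = 51/(2π), so
    z(θ) = (51/(2π)) θ − 4.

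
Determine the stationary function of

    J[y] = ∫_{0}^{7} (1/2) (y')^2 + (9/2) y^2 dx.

The Lagrangian is L = (1/2) (y')^2 + (9/2) y^2.
Compute ∂L/∂y = 9y, ∂L/∂y' = y'.
The Euler-Lagrange equation d/dx(∂L/∂y') − ∂L/∂y = 0 reduces to
    y'' − 9 y = 0.
Its general solution is
    y(x) = A e^(3x) + B e^(−3x),
with A, B fixed by the endpoint conditions.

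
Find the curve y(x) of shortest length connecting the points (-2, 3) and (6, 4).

Arc-length functional: J[y] = ∫ sqrt(1 + (y')^2) dx.
Lagrangian L = sqrt(1 + (y')^2) has no explicit y dependence, so ∂L/∂y = 0 and the Euler-Lagrange equation gives
    d/dx( y' / sqrt(1 + (y')^2) ) = 0  ⇒  y' / sqrt(1 + (y')^2) = const.
Hence y' is constant, so y(x) is affine.
Fitting the endpoints (-2, 3) and (6, 4):
    slope m = (4 − 3) / (6 − (-2)) = 1/8,
    intercept c = 3 − m·(-2) = 13/4.
Extremal: y(x) = (1/8) x + 13/4.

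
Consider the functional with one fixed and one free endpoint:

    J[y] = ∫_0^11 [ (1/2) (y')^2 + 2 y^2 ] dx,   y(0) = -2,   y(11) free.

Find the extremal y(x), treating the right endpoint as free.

The Lagrangian L = (1/2) (y')^2 + 2 y^2 gives
    ∂L/∂y = 4 y,   ∂L/∂y' = y'.
Euler-Lagrange: y'' − 4 y = 0.
With k = 2, the general solution is
    y(x) = A cosh(2 x) + B sinh(2 x).
Fixed left endpoint y(0) = -2 ⇒ A = -2.
The right endpoint x = 11 is free, so the natural (transversality) condition is ∂L/∂y' |_{x=11} = 0, i.e. y'(11) = 0.
Compute y'(x) = A k sinh(k x) + B k cosh(k x), so
    y'(11) = A k sinh(k·11) + B k cosh(k·11) = 0
    ⇒ B = −A tanh(k·11) = 2 tanh(2·11).
Therefore the extremal is
    y(x) = −2 cosh(2 x) + 2 tanh(2·11) sinh(2 x).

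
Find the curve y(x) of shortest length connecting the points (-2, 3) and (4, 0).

Arc-length functional: J[y] = ∫ sqrt(1 + (y')^2) dx.
Lagrangian L = sqrt(1 + (y')^2) has no explicit y dependence, so ∂L/∂y = 0 and the Euler-Lagrange equation gives
    d/dx( y' / sqrt(1 + (y')^2) ) = 0  ⇒  y' / sqrt(1 + (y')^2) = const.
Hence y' is constant, so y(x) is affine.
Fitting the endpoints (-2, 3) and (4, 0):
    slope m = (0 − 3) / (4 − (-2)) = -1/2,
    intercept c = 3 − m·(-2) = 2.
Extremal: y(x) = (-1/2) x + 2.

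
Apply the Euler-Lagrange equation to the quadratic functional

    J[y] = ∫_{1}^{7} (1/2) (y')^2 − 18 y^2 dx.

The Lagrangian is L = (1/2) (y')^2 − 18 y^2.
Compute ∂L/∂y = -36y, ∂L/∂y' = y'.
The Euler-Lagrange equation d/dx(∂L/∂y') − ∂L/∂y = 0 reduces to
    y'' + 36 y = 0.
Its general solution is
    y(x) = A sin(6x) + B cos(6x),
with A, B fixed by the endpoint conditions.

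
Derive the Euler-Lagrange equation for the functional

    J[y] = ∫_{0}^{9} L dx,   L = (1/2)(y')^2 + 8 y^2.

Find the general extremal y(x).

The Lagrangian is L = (1/2)(y')^2 + 8 y^2.
∂L/∂y = 16y.
∂L/∂y' = y'.
The Euler-Lagrange equation d/dx(∂L/∂y') − ∂L/∂y = 0 becomes:
    y'' - 16 y = 0
General solution: y(x) = A e^(4x) + B e^(-4x), where A and B are arbitrary constants fixed by the endpoint conditions.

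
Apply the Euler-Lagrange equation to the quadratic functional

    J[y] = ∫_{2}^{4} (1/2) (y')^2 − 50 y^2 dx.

The Lagrangian is L = (1/2) (y')^2 − 50 y^2.
Compute ∂L/∂y = -100y, ∂L/∂y' = y'.
The Euler-Lagrange equation d/dx(∂L/∂y') − ∂L/∂y = 0 reduces to
    y'' + 100 y = 0.
Its general solution is
    y(x) = A sin(10x) + B cos(10x),
with A, B fixed by the endpoint conditions.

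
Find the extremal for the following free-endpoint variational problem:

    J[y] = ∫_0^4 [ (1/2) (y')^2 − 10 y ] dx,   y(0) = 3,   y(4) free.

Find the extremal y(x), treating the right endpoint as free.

The Lagrangian L = (1/2) (y')^2 − 10 y gives
    ∂L/∂y = −10,   ∂L/∂y' = y'.
Euler-Lagrange: d/dx(y') − (−10) = 0, i.e. y'' + 10 = 0, so
    y(x) = −(10/2) x^2 + C1 x + C2.
Fixed left endpoint y(0) = 3 ⇒ C2 = 3.
The right endpoint x = 4 is free, so the natural (transversality) condition is ∂L/∂y' |_{x=4} = 0, i.e. y'(4) = 0.
Compute y'(x) = −10 x + C1, so y'(4) = −40 + C1 = 0 ⇒ C1 = 40.
Therefore the extremal is
    y(x) = −5 x^2 + 40 x + 3.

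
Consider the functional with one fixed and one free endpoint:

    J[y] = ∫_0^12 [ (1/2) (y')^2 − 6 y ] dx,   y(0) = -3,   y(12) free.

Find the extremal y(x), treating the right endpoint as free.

The Lagrangian L = (1/2) (y')^2 − 6 y gives
    ∂L/∂y = −6,   ∂L/∂y' = y'.
Euler-Lagrange: d/dx(y') − (−6) = 0, i.e. y'' + 6 = 0, so
    y(x) = −(6/2) x^2 + C1 x + C2.
Fixed left endpoint y(0) = -3 ⇒ C2 = -3.
The right endpoint x = 12 is free, so the natural (transversality) condition is ∂L/∂y' |_{x=12} = 0, i.e. y'(12) = 0.
Compute y'(x) = −6 x + C1, so y'(12) = −72 + C1 = 0 ⇒ C1 = 72.
Therefore the extremal is
    y(x) = −3 x^2 + 72 x − 3.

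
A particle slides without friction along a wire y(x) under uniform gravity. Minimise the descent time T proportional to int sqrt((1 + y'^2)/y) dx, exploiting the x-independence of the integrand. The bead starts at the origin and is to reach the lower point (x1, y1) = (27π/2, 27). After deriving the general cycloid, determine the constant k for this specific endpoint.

The Lagrangian L = sqrt((1 + y'^2) / y) has no explicit x dependence, so the Beltrami identity applies:
    L − y' ∂L/∂y' = C.
Compute ∂L/∂y' = y' / sqrt(y (1 + y'^2)).
Substitute:
    sqrt((1 + y'^2)/y) − y'·y' / sqrt(y (1 + y'^2))
    = (1 + y'^2) / sqrt(y (1 + y'^2)) − y'^2 / sqrt(y (1 + y'^2))
    = 1 / sqrt(y (1 + y'^2)) = C.
Squaring and rearranging gives the first integral
    y (1 + y'^2) = 1/C^2 =: k   (constant).
Solving this first-order ODE by the substitution
    y = (k/2)(1 − cos θ)
yields the cycloid parameterisation
    x(θ) = (k/2)(θ − sin θ),   y(θ) = (k/2)(1 − cos θ).
The constant k is fixed by the endpoint condition.
Now fit the given lower endpoint (x1, y1) = (27π/2, 27). At the bottom of the first arch (θ = π), the parametric equations give
    y(π) = (k/2)(1 − cos π) = k,
    x(π) = (k/2)(π − sin π) = kπ/2.
Matching y(π) = 27 gives k = 27, consistent with x(π) = 27π/2. Therefore the specific cycloid is
    x(θ) = (27/2)(θ − sin θ),   y(θ) = (27/2)(1 − cos θ).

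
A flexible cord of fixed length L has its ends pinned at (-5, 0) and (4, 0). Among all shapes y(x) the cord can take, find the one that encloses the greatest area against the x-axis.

Set up the augmented Lagrangian using a multiplier λ for the length constraint:
    F(y, y') = y − λ sqrt(1 + y'^2).
F has no explicit x dependence, so the Beltrami identity yields a first integral
    F − y' ∂F/∂y' = C.
Compute ∂F/∂y' = −λ y' / sqrt(1 + y'^2). Then
    y − λ sqrt(1 + y'^2) + λ y'^2 / sqrt(1 + y'^2) = C
    ⇒  y − λ / sqrt(1 + y'^2) = C.
Solving for y' and integrating gives
    (x − a)^2 + (y − b)^2 = λ^2,
a circular arc of radius λ. The constants a, b are determined by the endpoint conditions y(-5) = y(4) = 0, and λ is fixed implicitly by the length constraint
    ∫_{-5}^{4} sqrt(1 + y'^2) dx = L.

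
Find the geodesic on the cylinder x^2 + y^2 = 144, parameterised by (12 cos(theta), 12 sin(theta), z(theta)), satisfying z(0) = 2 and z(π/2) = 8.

Parameterise the cylinder of radius R = 12 as
    r(θ) = (12 cos θ, 12 sin θ, z(θ)).
The arc-length element is
    ds = sqrt(144 + (dz/dθ)^2) dθ,
so the Lagrangian is L = sqrt(144 + z'^2).
L depends on z' only, not on z or θ, so ∂L/∂z = 0 and
    ∂L/∂z' = z' / sqrt(144 + z'^2).
The Euler-Lagrange equation gives
    d/dθ( z' / sqrt(144 + z'^2) ) = 0,
so z' is constant. Integrating once:
    z(θ) = a θ + b,
a helix on the cylinder (a straight line when the cylinder is unrolled). The constants a, b are determined by the endpoint conditions.
With endpoint conditions z(0) = 2 and z(π/2) = 8: from z(0) = b we get b = 2, and a·π/2 + 2 = 8 gives a = 12/π, so
    z(θ) = (12/π) θ + 2.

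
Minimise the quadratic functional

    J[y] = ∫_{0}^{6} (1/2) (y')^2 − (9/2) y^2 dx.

The Lagrangian is L = (1/2) (y')^2 − (9/2) y^2.
Compute ∂L/∂y = -9y, ∂L/∂y' = y'.
The Euler-Lagrange equation d/dx(∂L/∂y') − ∂L/∂y = 0 reduces to
    y'' + 9 y = 0.
Its general solution is
    y(x) = A sin(3x) + B cos(3x),
with A, B fixed by the endpoint conditions.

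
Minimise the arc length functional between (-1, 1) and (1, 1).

Arc-length functional: J[y] = ∫ sqrt(1 + (y')^2) dx.
Lagrangian L = sqrt(1 + (y')^2) has no explicit y dependence, so ∂L/∂y = 0 and the Euler-Lagrange equation gives
    d/dx( y' / sqrt(1 + (y')^2) ) = 0  ⇒  y' / sqrt(1 + (y')^2) = const.
Hence y' is constant, so y(x) is affine.
Fitting the endpoints (-1, 1) and (1, 1):
    slope m = (1 − 1) / (1 − (-1)) = 0,
    intercept c = 1 − m·(-1) = 1.
Extremal: y(x) = 1.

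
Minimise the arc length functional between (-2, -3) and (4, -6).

Arc-length functional: J[y] = ∫ sqrt(1 + (y')^2) dx.
Lagrangian L = sqrt(1 + (y')^2) has no explicit y dependence, so ∂L/∂y = 0 and the Euler-Lagrange equation gives
    d/dx( y' / sqrt(1 + (y')^2) ) = 0  ⇒  y' / sqrt(1 + (y')^2) = const.
Hence y' is constant, so y(x) is affine.
Fitting the endpoints (-2, -3) and (4, -6):
    slope m = ((-6) − (-3)) / (4 − (-2)) = -1/2,
    intercept c = (-3) − m·(-2) = -4.
Extremal: y(x) = (-1/2) x - 4.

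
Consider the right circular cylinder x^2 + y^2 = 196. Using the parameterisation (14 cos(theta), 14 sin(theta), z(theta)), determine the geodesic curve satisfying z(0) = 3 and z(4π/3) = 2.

Parameterise the cylinder of radius R = 14 as
    r(θ) = (14 cos θ, 14 sin θ, z(θ)).
The arc-length element is
    ds = sqrt(196 + (dz/dθ)^2) dθ,
so the Lagrangian is L = sqrt(196 + z'^2).
L depends on z' only, not on z or θ, so ∂L/∂z = 0 and
    ∂L/∂z' = z' / sqrt(196 + z'^2).
The Euler-Lagrange equation gives
    d/dθ( z' / sqrt(196 + z'^2) ) = 0,
so z' is constant. Integrating once:
    z(θ) = a θ + b,
a helix on the cylinder (a straight line when the cylinder is unrolled). The constants a, b are determined by the endpoint conditions.
With endpoint conditions z(0) = 3 and z(4π/3) = 2: from z(0) = b we get b = 3, and a·4π/3 + 3 = 2 gives a = -3/(4π), so
    z(θ) = (-3/(4π)) θ + 3.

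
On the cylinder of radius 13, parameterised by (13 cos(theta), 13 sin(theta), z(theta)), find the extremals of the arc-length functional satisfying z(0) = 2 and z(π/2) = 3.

Parameterise the cylinder of radius R = 13 as
    r(θ) = (13 cos θ, 13 sin θ, z(θ)).
The arc-length element is
    ds = sqrt(169 + (dz/dθ)^2) dθ,
so the Lagrangian is L = sqrt(169 + z'^2).
L depends on z' only, not on z or θ, so ∂L/∂z = 0 and
    ∂L/∂z' = z' / sqrt(169 + z'^2).
The Euler-Lagrange equation gives
    d/dθ( z' / sqrt(169 + z'^2) ) = 0,
so z' is constant. Integrating once:
    z(θ) = a θ + b,
a helix on the cylinder (a straight line when the cylinder is unrolled). The constants a, b are determined by the endpoint conditions.
With endpoint conditions z(0) = 2 and z(π/2) = 3: from z(0) = b we get b = 2, and a·π/2 + 2 = 3 gives a = 2/π, so
    z(θ) = (2/π) θ + 2.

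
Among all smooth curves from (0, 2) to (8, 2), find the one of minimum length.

Arc-length functional: J[y] = ∫ sqrt(1 + (y')^2) dx.
Lagrangian L = sqrt(1 + (y')^2) has no explicit y dependence, so ∂L/∂y = 0 and the Euler-Lagrange equation gives
    d/dx( y' / sqrt(1 + (y')^2) ) = 0  ⇒  y' / sqrt(1 + (y')^2) = const.
Hence y' is constant, so y(x) is affine.
Fitting the endpoints (0, 2) and (8, 2):
    slope m = (2 − 2) / (8 − 0) = 0,
    intercept c = 2 − m·0 = 2.
Extremal: y(x) = 2.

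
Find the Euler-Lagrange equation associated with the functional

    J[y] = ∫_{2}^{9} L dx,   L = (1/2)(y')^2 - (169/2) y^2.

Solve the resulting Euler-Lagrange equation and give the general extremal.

The Lagrangian is L = (1/2)(y')^2 - (169/2) y^2.
∂L/∂y = -169y.
∂L/∂y' = y'.
The Euler-Lagrange equation d/dx(∂L/∂y') − ∂L/∂y = 0 becomes:
    y'' + 169 y = 0
General solution: y(x) = A sin(13x) + B cos(13x), where A and B are arbitrary constants fixed by the endpoint conditions.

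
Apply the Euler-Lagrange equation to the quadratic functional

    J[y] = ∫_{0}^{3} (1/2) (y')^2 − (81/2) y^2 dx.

The Lagrangian is L = (1/2) (y')^2 − (81/2) y^2.
Compute ∂L/∂y = -81y, ∂L/∂y' = y'.
The Euler-Lagrange equation d/dx(∂L/∂y') − ∂L/∂y = 0 reduces to
    y'' + 81 y = 0.
Its general solution is
    y(x) = A sin(9x) + B cos(9x),
with A, B fixed by the endpoint conditions.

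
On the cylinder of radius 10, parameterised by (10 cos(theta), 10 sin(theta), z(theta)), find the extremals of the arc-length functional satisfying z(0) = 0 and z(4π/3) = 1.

Parameterise the cylinder of radius R = 10 as
    r(θ) = (10 cos θ, 10 sin θ, z(θ)).
The arc-length element is
    ds = sqrt(100 + (dz/dθ)^2) dθ,
so the Lagrangian is L = sqrt(100 + z'^2).
L depends on z' only, not on z or θ, so ∂L/∂z = 0 and
    ∂L/∂z' = z' / sqrt(100 + z'^2).
The Euler-Lagrange equation gives
    d/dθ( z' / sqrt(100 + z'^2) ) = 0,
so z' is constant. Integrating once:
    z(θ) = a θ + b,
a helix on the cylinder (a straight line when the cylinder is unrolled). The constants a, b are determined by the endpoint conditions.
With endpoint conditions z(0) = 0 and z(4π/3) = 1: from z(0) = b we get b = 0, and a·4π/3 + 0 = 1 gives a = 3/(4π), so
    z(θ) = (3/(4π)) θ.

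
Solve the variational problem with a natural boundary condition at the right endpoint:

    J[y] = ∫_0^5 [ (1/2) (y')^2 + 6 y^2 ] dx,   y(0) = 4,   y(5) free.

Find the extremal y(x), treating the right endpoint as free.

The Lagrangian L = (1/2) (y')^2 + 6 y^2 gives
    ∂L/∂y = 12 y,   ∂L/∂y' = y'.
Euler-Lagrange: y'' − 12 y = 0.
With k = sqrt(12), the general solution is
    y(x) = A cosh(sqrt(12) x) + B sinh(sqrt(12) x).
Fixed left endpoint y(0) = 4 ⇒ A = 4.
The right endpoint x = 5 is free, so the natural (transversality) condition is ∂L/∂y' |_{x=5} = 0, i.e. y'(5) = 0.
Compute y'(x) = A k sinh(k x) + B k cosh(k x), so
    y'(5) = A k sinh(k·5) + B k cosh(k·5) = 0
    ⇒ B = −A tanh(k·5) = − 4 tanh(sqrt(12)·5).
Therefore the extremal is
    y(x) = 4 cosh(sqrt(12) x) − 4 tanh(sqrt(12)·5) sinh(sqrt(12) x).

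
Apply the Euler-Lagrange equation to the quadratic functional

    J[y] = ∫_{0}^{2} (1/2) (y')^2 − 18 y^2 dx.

The Lagrangian is L = (1/2) (y')^2 − 18 y^2.
Compute ∂L/∂y = -36y, ∂L/∂y' = y'.
The Euler-Lagrange equation d/dx(∂L/∂y') − ∂L/∂y = 0 reduces to
    y'' + 36 y = 0.
Its general solution is
    y(x) = A sin(6x) + B cos(6x),
with A, B fixed by the endpoint conditions.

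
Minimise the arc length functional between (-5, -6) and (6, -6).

Arc-length functional: J[y] = ∫ sqrt(1 + (y')^2) dx.
Lagrangian L = sqrt(1 + (y')^2) has no explicit y dependence, so ∂L/∂y = 0 and the Euler-Lagrange equation gives
    d/dx( y' / sqrt(1 + (y')^2) ) = 0  ⇒  y' / sqrt(1 + (y')^2) = const.
Hence y' is constant, so y(x) is affine.
Fitting the endpoints (-5, -6) and (6, -6):
    slope m = ((-6) − (-6)) / (6 − (-5)) = 0,
    intercept c = (-6) − m·(-5) = -6.
Extremal: y(x) = -6.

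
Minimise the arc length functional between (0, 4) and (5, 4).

Arc-length functional: J[y] = ∫ sqrt(1 + (y')^2) dx.
Lagrangian L = sqrt(1 + (y')^2) has no explicit y dependence, so ∂L/∂y = 0 and the Euler-Lagrange equation gives
    d/dx( y' / sqrt(1 + (y')^2) ) = 0  ⇒  y' / sqrt(1 + (y')^2) = const.
Hence y' is constant, so y(x) is affine.
Fitting the endpoints (0, 4) and (5, 4):
    slope m = (4 − 4) / (5 − 0) = 0,
    intercept c = 4 − m·0 = 4.
Extremal: y(x) = 4.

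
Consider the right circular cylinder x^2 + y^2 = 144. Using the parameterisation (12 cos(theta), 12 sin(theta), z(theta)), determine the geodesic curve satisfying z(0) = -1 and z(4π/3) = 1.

Parameterise the cylinder of radius R = 12 as
    r(θ) = (12 cos θ, 12 sin θ, z(θ)).
The arc-length element is
    ds = sqrt(144 + (dz/dθ)^2) dθ,
so the Lagrangian is L = sqrt(144 + z'^2).
L depends on z' only, not on z or θ, so ∂L/∂z = 0 and
    ∂L/∂z' = z' / sqrt(144 + z'^2).
The Euler-Lagrange equation gives
    d/dθ( z' / sqrt(144 + z'^2) ) = 0,
so z' is constant. Integrating once:
    z(θ) = a θ + b,
a helix on the cylinder (a straight line when the cylinder is unrolled). The constants a, b are determined by the endpoint conditions.
With endpoint conditions z(0) = -1 and z(4π/3) = 1: from z(0) = b we get b = -1, and a·4π/3 + -1 = 1 gives a = 3/(2π), so
    z(θ) = (3/(2π)) θ − 1.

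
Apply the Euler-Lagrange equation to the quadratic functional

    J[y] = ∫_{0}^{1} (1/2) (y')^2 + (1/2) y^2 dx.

The Lagrangian is L = (1/2) (y')^2 + (1/2) y^2.
Compute ∂L/∂y = y, ∂L/∂y' = y'.
The Euler-Lagrange equation d/dx(∂L/∂y') − ∂L/∂y = 0 reduces to
    y'' − y = 0.
Its general solution is
    y(x) = A e^x + B e^(−x),
with A, B fixed by the endpoint conditions.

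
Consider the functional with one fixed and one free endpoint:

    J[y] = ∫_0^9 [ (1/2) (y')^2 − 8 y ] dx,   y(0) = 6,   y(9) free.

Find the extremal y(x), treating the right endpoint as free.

The Lagrangian L = (1/2) (y')^2 − 8 y gives
    ∂L/∂y = −8,   ∂L/∂y' = y'.
Euler-Lagrange: d/dx(y') − (−8) = 0, i.e. y'' + 8 = 0, so
    y(x) = −(8/2) x^2 + C1 x + C2.
Fixed left endpoint y(0) = 6 ⇒ C2 = 6.
The right endpoint x = 9 is free, so the natural (transversality) condition is ∂L/∂y' |_{x=9} = 0, i.e. y'(9) = 0.
Compute y'(x) = −8 x + C1, so y'(9) = −72 + C1 = 0 ⇒ C1 = 72.
Therefore the extremal is
    y(x) = −4 x^2 + 72 x + 6.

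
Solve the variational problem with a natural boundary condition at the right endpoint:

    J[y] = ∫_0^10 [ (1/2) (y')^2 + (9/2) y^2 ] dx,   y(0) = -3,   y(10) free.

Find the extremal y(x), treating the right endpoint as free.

The Lagrangian L = (1/2) (y')^2 + (9/2) y^2 gives
    ∂L/∂y = 9 y,   ∂L/∂y' = y'.
Euler-Lagrange: y'' − 9 y = 0.
With k = 3, the general solution is
    y(x) = A cosh(3 x) + B sinh(3 x).
Fixed left endpoint y(0) = -3 ⇒ A = -3.
The right endpoint x = 10 is free, so the natural (transversality) condition is ∂L/∂y' |_{x=10} = 0, i.e. y'(10) = 0.
Compute y'(x) = A k sinh(k x) + B k cosh(k x), so
    y'(10) = A k sinh(k·10) + B k cosh(k·10) = 0
    ⇒ B = −A tanh(k·10) = 3 tanh(3·10).
Therefore the extremal is
    y(x) = −3 cosh(3 x) + 3 tanh(3·10) sinh(3 x).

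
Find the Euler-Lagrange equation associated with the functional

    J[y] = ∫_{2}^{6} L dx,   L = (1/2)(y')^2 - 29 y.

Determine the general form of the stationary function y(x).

The Lagrangian is L = (1/2)(y')^2 - 29 y.
∂L/∂y = -29.
∂L/∂y' = y'.
The Euler-Lagrange equation d/dx(∂L/∂y') − ∂L/∂y = 0 becomes:
    y'' + 29 = 0
General solution: y(x) = -(29/2) x^2 + A x + B, where A and B are arbitrary constants fixed by the endpoint conditions.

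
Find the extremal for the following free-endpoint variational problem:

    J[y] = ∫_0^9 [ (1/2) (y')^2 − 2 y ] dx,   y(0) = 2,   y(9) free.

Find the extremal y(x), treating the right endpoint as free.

The Lagrangian L = (1/2) (y')^2 − 2 y gives
    ∂L/∂y = −2,   ∂L/∂y' = y'.
Euler-Lagrange: d/dx(y') − (−2) = 0, i.e. y'' + 2 = 0, so
    y(x) = −(2/2) x^2 + C1 x + C2.
Fixed left endpoint y(0) = 2 ⇒ C2 = 2.
The right endpoint x = 9 is free, so the natural (transversality) condition is ∂L/∂y' |_{x=9} = 0, i.e. y'(9) = 0.
Compute y'(x) = −2 x + C1, so y'(9) = −18 + C1 = 0 ⇒ C1 = 18.
Therefore the extremal is
    y(x) = −x^2 + 18 x + 2.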